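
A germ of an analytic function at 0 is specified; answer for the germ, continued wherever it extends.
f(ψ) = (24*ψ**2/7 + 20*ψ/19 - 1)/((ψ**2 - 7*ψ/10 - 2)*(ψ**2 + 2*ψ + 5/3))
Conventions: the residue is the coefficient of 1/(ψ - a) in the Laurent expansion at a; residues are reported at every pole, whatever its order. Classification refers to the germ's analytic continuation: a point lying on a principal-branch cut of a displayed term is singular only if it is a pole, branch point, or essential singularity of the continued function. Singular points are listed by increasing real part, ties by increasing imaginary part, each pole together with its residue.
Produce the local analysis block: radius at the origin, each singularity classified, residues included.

Denominator factor (ψ**2 - 7*ψ/10 - 2): discriminant 849/100, real irrational roots 7/20 + (1/20)*sqrt(849) and 7/20 - (1/20)*sqrt(849); poles of order 1, moduli 7/20 + (1/20)*sqrt(849) and -7/20 + (1/20)*sqrt(849).
Denominator factor (ψ**2 + 2*ψ + 5/3): discriminant -8/3, complex-conjugate roots (-1) + ((1/3)*sqrt(6))*i and (-1) - ((1/3)*sqrt(6))*i; poles of order 1, moduli (1/3)*sqrt(15) and (1/3)*sqrt(15).
The radius of convergence is the smallest modulus among the singular points: -7/20 + (1/20)*sqrt(849).
The factor ψ**2 - 7*ψ/10 - 2 splits as (ψ - a)(ψ - a') with a = 7/20 - (1/20)*sqrt(849), a' = 7/20 + (1/20)*sqrt(849). At the order-1 pole a set g(ψ) = (ψ - a)*f(ψ) = [(24*ψ**2/7 + 20*ψ/19 - 1)/(ψ**2 + 2*ψ + 5/3)] / (ψ - a').
Simple pole: residue = g(a) at a = 7/20 - (1/20)*sqrt(849), which is -37761/138719 - (53751/2066183)*sqrt(849).
The factor ψ**2 + 2*ψ + 5/3 splits as (ψ - a)(ψ - a') with a = (-1) - ((1/3)*sqrt(6))*i, a' = (-1) + ((1/3)*sqrt(6))*i. At the order-1 pole a set g(ψ) = (ψ - a)*f(ψ) = [(24*ψ**2/7 + 20*ψ/19 - 1)/(ψ**2 - 7*ψ/10 - 2)] / (ψ - a').
Simple pole: residue = g(a) at a = (-1) - ((1/3)*sqrt(6))*i, which is (37761/138719) + ((135591/277438)*sqrt(6))*i.
The factor ψ**2 + 2*ψ + 5/3 splits as (ψ - a)(ψ - a') with a = (-1) + ((1/3)*sqrt(6))*i, a' = (-1) - ((1/3)*sqrt(6))*i. At the order-1 pole a set g(ψ) = (ψ - a)*f(ψ) = [(24*ψ**2/7 + 20*ψ/19 - 1)/(ψ**2 - 7*ψ/10 - 2)] / (ψ - a').
Simple pole: residue = g(a) at a = (-1) + ((1/3)*sqrt(6))*i, which is (37761/138719) - ((135591/277438)*sqrt(6))*i.
The factor ψ**2 - 7*ψ/10 - 2 splits as (ψ - a)(ψ - a') with a = 7/20 + (1/20)*sqrt(849), a' = 7/20 - (1/20)*sqrt(849). At the order-1 pole a set g(ψ) = (ψ - a)*f(ψ) = [(24*ψ**2/7 + 20*ψ/19 - 1)/(ψ**2 + 2*ψ + 5/3)] / (ψ - a').
Simple pole: residue = g(a) at a = 7/20 + (1/20)*sqrt(849), which is -37761/138719 + (53751/2066183)*sqrt(849).
List the singular points by increasing real part (a conjugate pair: the negative imaginary part first).

Radius of convergence at 0: -7/20 + (1/20)*sqrt(849).
At 7/20 - (1/20)*sqrt(849): a pole of order 1; residue -37761/138719 - (53751/2066183)*sqrt(849).
At (-1) - ((1/3)*sqrt(6))*i: a pole of order 1; residue (37761/138719) + ((135591/277438)*sqrt(6))*i.
At (-1) + ((1/3)*sqrt(6))*i: a pole of order 1; residue (37761/138719) - ((135591/277438)*sqrt(6))*i.
At 7/20 + (1/20)*sqrt(849): a pole of order 1; residue -37761/138719 + (53751/2066183)*sqrt(849).


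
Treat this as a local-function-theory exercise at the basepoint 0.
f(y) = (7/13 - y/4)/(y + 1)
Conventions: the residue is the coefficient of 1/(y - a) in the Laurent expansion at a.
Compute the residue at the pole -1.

At the order-1 pole -1 set g(y) = (y - (-1))*f(y) = 7/13 - y/4.
Simple pole: residue = g(a) at a = -1, which is 41/52.

The residue is 41/52.


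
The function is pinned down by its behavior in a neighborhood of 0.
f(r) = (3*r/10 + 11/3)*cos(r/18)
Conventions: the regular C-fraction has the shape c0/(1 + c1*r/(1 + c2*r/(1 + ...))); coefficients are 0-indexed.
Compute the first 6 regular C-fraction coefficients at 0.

Taylor coefficients (expand at 0): a_0 = 11/3, a_1 = 3/10, a_2 = -11/1944, a_3 = -1/2160, a_4 = 11/7558272, a_5 = 1/8398080.
c0 = a_0 = 11/3. Peel one level at a time: if S = 1 + c*r/S' with S'(0) = 1, then c is the r-coefficient of S and S' = c*r/(S - 1).
S_1 = c0/f = 1 + (-9/110)*r + (16147/1960200)*r^2 + ...; c1 = -9/110.
S_2 = c1*r/(S_1 - 1) = 1 + (16147/160380)*r + (16147/8503056)*r^2 + ...; c2 = 16147/160380.
S_3 = c2*r/(S_2 - 1) = 1 + (-55/2916)*r + (-15125/62779536)*r^2 + ...; c3 = -55/2916.
S_4 = c3*r/(S_3 - 1) = 1 + (-825/64588)*r + (-3679065/4171609744)*r^2 + ...; c4 = -825/64588.
S_5 = c4*r/(S_4 - 1) = 1 + (-245271/3552340)*r + ...; c5 = -245271/3552340.

The regular C-fraction coefficients are [11/3, -9/110, 16147/160380, -55/2916, -825/64588, -245271/3552340].


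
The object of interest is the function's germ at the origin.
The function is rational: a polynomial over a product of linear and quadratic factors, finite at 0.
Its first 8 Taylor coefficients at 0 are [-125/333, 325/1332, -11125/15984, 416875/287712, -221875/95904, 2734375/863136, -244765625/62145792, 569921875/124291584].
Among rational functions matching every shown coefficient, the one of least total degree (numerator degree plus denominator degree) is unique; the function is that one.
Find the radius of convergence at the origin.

The radius of convergence is 6/5.

No rational of total degree below 5 reproduces all 8 coefficients; solving the [2/3] Pade equations on them gives f(x) = (-3*x**2/2 - 6*x/5 - 24/37)/(x + 6/5)**3, whose expansion matches every shown term.
Denominator factor (x + 6/5)^3: pole of order 3 at -6/5, modulus 6/5.
The radius of convergence is the smallest modulus among the singular points: 6/5.


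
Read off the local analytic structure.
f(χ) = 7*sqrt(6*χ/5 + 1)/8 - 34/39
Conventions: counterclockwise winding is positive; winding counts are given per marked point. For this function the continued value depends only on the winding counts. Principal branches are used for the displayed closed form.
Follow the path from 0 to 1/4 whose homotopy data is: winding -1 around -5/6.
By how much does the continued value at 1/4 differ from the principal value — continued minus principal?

The rational part is single-valued and drops out of the difference; each branch term changes only by its own monodromy.
(7/8)*sqrt(1 - χ/(-5/6)): winding -1 is odd, the square root flips sign, contributing -2*(7/8)*sqrt(1 - (1/4)/(-5/6)) = -2*(7/8)*sqrt(13/10) = -(7/40)*sqrt(130).
Summing the contributions at χ = 1/4 gives -(7/40)*sqrt(130).

Continued minus principal equals -(7/40)*sqrt(130).


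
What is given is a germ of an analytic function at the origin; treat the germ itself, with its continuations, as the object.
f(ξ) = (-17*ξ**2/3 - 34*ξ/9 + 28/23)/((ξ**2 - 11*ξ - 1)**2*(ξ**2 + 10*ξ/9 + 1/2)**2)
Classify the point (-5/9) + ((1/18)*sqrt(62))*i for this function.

The denominator factor ξ**2 + 10*ξ/9 + 1/2 vanishes at (-5/9) + ((1/18)*sqrt(62))*i and appears to the power 2; the numerator there equals (29639/11178) + ((34/243)*sqrt(62))*i, nonzero, and no other factor vanishes.
Hence a pole whose order is the multiplicity, 2.

The point is a pole of order 2.


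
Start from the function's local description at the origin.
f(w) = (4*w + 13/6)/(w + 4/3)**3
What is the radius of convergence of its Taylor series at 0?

Denominator factor (w + 4/3)^3: pole of order 3 at -4/3, modulus 4/3.
The radius of convergence is the smallest modulus among the singular points: 4/3.

The radius of convergence is 4/3.


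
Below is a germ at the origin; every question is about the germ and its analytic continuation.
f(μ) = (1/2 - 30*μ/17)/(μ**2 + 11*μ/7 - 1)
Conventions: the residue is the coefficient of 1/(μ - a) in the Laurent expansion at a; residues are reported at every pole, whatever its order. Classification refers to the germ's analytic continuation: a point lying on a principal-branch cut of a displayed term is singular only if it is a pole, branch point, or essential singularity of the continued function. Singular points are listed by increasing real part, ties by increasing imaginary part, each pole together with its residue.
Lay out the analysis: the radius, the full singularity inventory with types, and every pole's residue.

Denominator factor (μ**2 + 11*μ/7 - 1): discriminant 317/49, real irrational roots -11/14 + (1/14)*sqrt(317) and -11/14 - (1/14)*sqrt(317); poles of order 1, moduli -11/14 + (1/14)*sqrt(317) and 11/14 + (1/14)*sqrt(317).
The radius of convergence is the smallest modulus among the singular points: -11/14 + (1/14)*sqrt(317).
The factor μ**2 + 11*μ/7 - 1 splits as (μ - a)(μ - a') with a = -11/14 - (1/14)*sqrt(317), a' = -11/14 + (1/14)*sqrt(317). At the order-1 pole a set g(μ) = (μ - a)*f(μ) = [1/2 - 30*μ/17] / (μ - a').
Simple pole: residue = g(a) at a = -11/14 - (1/14)*sqrt(317), which is -15/17 - (449/10778)*sqrt(317).
The factor μ**2 + 11*μ/7 - 1 splits as (μ - a)(μ - a') with a = -11/14 + (1/14)*sqrt(317), a' = -11/14 - (1/14)*sqrt(317). At the order-1 pole a set g(μ) = (μ - a)*f(μ) = [1/2 - 30*μ/17] / (μ - a').
Simple pole: residue = g(a) at a = -11/14 + (1/14)*sqrt(317), which is -15/17 + (449/10778)*sqrt(317).
List the singular points by increasing real part (a conjugate pair: the negative imaginary part first).

Radius of convergence at 0: -11/14 + (1/14)*sqrt(317).
At -11/14 - (1/14)*sqrt(317): a pole of order 1; residue -15/17 - (449/10778)*sqrt(317).
At -11/14 + (1/14)*sqrt(317): a pole of order 1; residue -15/17 + (449/10778)*sqrt(317).


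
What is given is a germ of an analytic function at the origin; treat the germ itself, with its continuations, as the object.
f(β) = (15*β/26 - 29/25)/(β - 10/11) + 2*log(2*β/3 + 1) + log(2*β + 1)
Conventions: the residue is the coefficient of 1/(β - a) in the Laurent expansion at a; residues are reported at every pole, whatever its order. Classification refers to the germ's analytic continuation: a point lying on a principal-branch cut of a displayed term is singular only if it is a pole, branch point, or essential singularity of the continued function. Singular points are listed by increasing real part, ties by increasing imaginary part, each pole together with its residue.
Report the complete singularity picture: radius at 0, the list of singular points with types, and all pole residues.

Denominator factor (β - 10/11): pole of order 1 at 10/11, modulus 10/11.
Branch term (1)*log(1 - β/(-1/2)): its argument vanishes at β = -1/2, a logarithmic branch point, modulus 1/2.
Branch term (2)*log(1 - β/(-3/2)): its argument vanishes at β = -3/2, a logarithmic branch point, modulus 3/2.
The radius of convergence is the smallest modulus among the singular points: 1/2.
The branch terms are analytic at 10/11 and contribute nothing to the residue; only the rational part matters.
At the order-1 pole 10/11 set g(β) = (β - (10/11))*(rational part) = 15*β/26 - 29/25.
Simple pole: residue = g(a) at a = 10/11, which is -2272/3575.
List the singular points by increasing real part (a conjugate pair: the negative imaginary part first).

Radius of convergence at 0: 1/2.
At -3/2: a logarithmic branch point.
At -1/2: a logarithmic branch point.
At 10/11: a pole of order 1; residue -2272/3575.


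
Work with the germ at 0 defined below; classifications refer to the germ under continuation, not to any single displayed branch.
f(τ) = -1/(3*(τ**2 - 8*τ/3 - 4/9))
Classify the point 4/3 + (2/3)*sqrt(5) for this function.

The denominator factor τ**2 - 8*τ/3 - 4/9 vanishes at 4/3 + (2/3)*sqrt(5) and appears to the power 1; the numerator there equals -1/3, nonzero, and no other factor vanishes.
Hence a pole whose order is the multiplicity, 1.

The point is a pole of order 1.


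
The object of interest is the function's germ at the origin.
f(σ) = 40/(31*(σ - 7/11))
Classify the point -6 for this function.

Denominator factors: σ - 7/11 = -73/11 at σ = -6 — none vanishes.
So the germ continues analytically to -6.

The point is a regular point.


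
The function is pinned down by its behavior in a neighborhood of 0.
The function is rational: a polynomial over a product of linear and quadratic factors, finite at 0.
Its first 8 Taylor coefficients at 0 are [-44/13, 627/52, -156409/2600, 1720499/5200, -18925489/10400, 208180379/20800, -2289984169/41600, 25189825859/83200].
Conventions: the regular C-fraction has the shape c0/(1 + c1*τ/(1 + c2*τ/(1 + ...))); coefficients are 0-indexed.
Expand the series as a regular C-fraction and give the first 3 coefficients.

Taylor coefficients (read off): a_0 = -44/13, a_1 = 627/52, a_2 = -156409/2600.
c0 = a_0 = -44/13. Peel one level at a time: if S = 1 + c*τ/S' with S'(0) = 1, then c is the τ-coefficient of S and S' = c*τ/(S - 1).
S_1 = c0/f = 1 + (57/16)*τ + (-32527/6400)*τ^2 + ...; c1 = 57/16.
S_2 = c1*τ/(S_1 - 1) = 1 + (32527/22800)*τ + ...; c2 = 32527/22800.

The regular C-fraction coefficients are [-44/13, 57/16, 32527/22800].


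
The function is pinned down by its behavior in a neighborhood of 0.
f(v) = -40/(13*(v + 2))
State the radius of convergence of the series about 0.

The radius of convergence is 2.

Denominator factor (v + 2): pole of order 1 at -2, modulus 2.
The radius of convergence is the smallest modulus among the singular points: 2.


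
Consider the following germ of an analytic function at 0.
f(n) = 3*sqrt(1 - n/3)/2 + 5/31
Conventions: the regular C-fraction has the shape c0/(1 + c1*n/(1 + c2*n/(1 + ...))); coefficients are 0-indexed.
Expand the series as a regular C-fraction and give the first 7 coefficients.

Taylor coefficients (expand at 0): a_0 = 103/62, a_1 = -1/4, a_2 = -1/48, a_3 = -1/288, a_4 = -5/6912, a_5 = -7/41472, a_6 = -7/165888.
c0 = a_0 = 103/62. Peel one level at a time: if S = 1 + c*n/S' with S'(0) = 1, then c is the n-coefficient of S and S' = c*n/(S - 1).
S_1 = c0/f = 1 + (31/206)*n + (8959/254616)*n^2 + ...; c1 = 31/206.
S_2 = c1*n/(S_1 - 1) = 1 + (-289/1236)*n + (-1/144)*n^2 + ...; c2 = -289/1236.
S_3 = c2*n/(S_2 - 1) = 1 + (-103/3468)*n + (-48925/12027024)*n^2 + ...; c3 = -103/3468.
S_4 = c3*n/(S_3 - 1) = 1 + (-475/3468)*n + (-1/144)*n^2 + ...; c4 = -475/3468.
S_5 = c4*n/(S_4 - 1) = 1 + (-289/5700)*n + (-191029/32490000)*n^2 + ...; c5 = -289/5700.
S_6 = c5*n/(S_5 - 1) = 1 + (-661/5700)*n + ...; c6 = -661/5700.

The regular C-fraction coefficients are [103/62, 31/206, -289/1236, -103/3468, -475/3468, -289/5700, -661/5700].


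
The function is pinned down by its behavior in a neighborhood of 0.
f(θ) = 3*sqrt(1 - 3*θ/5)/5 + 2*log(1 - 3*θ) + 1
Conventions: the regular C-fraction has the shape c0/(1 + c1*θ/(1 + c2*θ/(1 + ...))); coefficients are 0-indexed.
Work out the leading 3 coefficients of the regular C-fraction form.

Taylor coefficients (expand at 0): a_0 = 8/5, a_1 = -309/50, a_2 = -9027/1000.
c0 = a_0 = 8/5. Peel one level at a time: if S = 1 + c*θ/S' with S'(0) = 1, then c is the θ-coefficient of S and S' = c*θ/(S - 1).
S_1 = c0/f = 1 + (309/80)*θ + (131589/6400)*θ^2 + ...; c1 = 309/80.
S_2 = c1*θ/(S_1 - 1) = 1 + (-43863/8240)*θ + ...; c2 = -43863/8240.

The regular C-fraction coefficients are [8/5, 309/80, -43863/8240].


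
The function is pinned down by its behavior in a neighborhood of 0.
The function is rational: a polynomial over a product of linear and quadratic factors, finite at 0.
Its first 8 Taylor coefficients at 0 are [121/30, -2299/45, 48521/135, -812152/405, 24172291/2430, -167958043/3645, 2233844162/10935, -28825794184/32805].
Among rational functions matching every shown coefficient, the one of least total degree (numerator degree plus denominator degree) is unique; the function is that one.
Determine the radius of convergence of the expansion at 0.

The radius of convergence is 3/11.

No rational of total degree below 5 reproduces all 8 coefficients; solving the [1/4] Pade equations on them gives f(η) = (3/10 - η)/((η + 3/11)**2*(η + 1)**2), whose expansion matches every shown term.
Denominator factor (η + 3/11)^2: pole of order 2 at -3/11, modulus 3/11.
Denominator factor (η + 1)^2: pole of order 2 at -1, modulus 1.
The radius of convergence is the smallest modulus among the singular points: 3/11.


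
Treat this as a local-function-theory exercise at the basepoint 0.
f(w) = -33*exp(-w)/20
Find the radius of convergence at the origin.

The radius of convergence is infinite.

The factor exp(-w) is entire and contributes no finite singular point.
The polynomial part has no poles.
No finite singular points: the Taylor series at 0 converges everywhere.


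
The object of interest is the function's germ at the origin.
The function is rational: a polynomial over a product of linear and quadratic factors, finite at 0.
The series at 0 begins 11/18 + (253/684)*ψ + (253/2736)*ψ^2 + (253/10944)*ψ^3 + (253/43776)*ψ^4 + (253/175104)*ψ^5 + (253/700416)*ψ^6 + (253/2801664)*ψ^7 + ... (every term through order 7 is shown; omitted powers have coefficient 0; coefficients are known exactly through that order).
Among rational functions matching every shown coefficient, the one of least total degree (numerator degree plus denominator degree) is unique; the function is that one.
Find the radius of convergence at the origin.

No rational of total degree below 2 reproduces all 8 coefficients; solving the [1/1] Pade equations on them gives f(ψ) = (-33*ψ/38 - 22/9)/(ψ - 4), whose expansion matches every shown term.
Denominator factor (ψ - 4): pole of order 1 at 4, modulus 4.
The radius of convergence is the smallest modulus among the singular points: 4.

The radius of convergence is 4.


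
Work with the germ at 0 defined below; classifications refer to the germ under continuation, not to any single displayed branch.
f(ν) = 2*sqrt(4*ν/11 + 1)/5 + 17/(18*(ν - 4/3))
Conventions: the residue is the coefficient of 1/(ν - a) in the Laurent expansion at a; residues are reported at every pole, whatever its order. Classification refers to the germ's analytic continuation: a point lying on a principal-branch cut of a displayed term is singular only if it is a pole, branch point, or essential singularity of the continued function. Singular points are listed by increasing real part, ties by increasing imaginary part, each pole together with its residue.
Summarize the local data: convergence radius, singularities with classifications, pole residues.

Radius of convergence at 0: 4/3.
At -11/4: an algebraic (square-root) branch point.
At 4/3: a pole of order 1; residue 17/18.

Denominator factor (ν - 4/3): pole of order 1 at 4/3, modulus 4/3.
Branch term (2/5)*sqrt(1 - ν/(-11/4)): its argument vanishes at ν = -11/4, a square-root branch point, modulus 11/4.
The radius of convergence is the smallest modulus among the singular points: 4/3.
The branch term is analytic at 4/3 and contributes nothing to the residue; only the rational part matters.
At the order-1 pole 4/3 set g(ν) = (ν - (4/3))*(rational part) = 17/18.
Simple pole: residue = g(a) at a = 4/3, which is 17/18.
List the singular points by increasing real part (a conjugate pair: the negative imaginary part first).


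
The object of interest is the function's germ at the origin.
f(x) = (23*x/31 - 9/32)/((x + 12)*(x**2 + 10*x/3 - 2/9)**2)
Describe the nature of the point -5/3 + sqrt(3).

The point is a pole of order 2.

The denominator factor x**2 + 10*x/3 - 2/9 vanishes at -5/3 + sqrt(3) and appears to the power 2; the numerator there equals -4517/2976 + (23/31)*sqrt(3), nonzero, and no other factor vanishes.
Hence a pole whose order is the multiplicity, 2.


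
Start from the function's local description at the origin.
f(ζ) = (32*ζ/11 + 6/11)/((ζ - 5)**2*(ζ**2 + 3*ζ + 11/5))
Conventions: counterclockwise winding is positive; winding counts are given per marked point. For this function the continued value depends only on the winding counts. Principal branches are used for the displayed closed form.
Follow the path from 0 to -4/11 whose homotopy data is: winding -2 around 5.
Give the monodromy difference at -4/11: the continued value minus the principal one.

The function is rational, hence single-valued: continuing it around any pole returns the same value, so the difference is 0.

Continued minus principal equals 0.


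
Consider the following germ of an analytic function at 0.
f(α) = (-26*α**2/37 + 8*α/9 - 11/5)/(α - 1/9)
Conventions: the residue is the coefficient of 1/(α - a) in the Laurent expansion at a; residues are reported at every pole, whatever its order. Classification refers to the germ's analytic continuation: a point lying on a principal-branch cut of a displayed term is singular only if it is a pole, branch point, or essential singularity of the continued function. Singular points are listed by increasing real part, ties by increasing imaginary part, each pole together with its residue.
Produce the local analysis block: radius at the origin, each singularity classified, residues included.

Denominator factor (α - 1/9): pole of order 1 at 1/9, modulus 1/9.
The radius of convergence is the smallest modulus among the singular points: 1/9.
At the order-1 pole 1/9 set g(α) = (α - (1/9))*f(α) = -26*α**2/37 + 8*α/9 - 11/5.
Simple pole: residue = g(a) at a = 1/9, which is -1171/555.

Radius of convergence at 0: 1/9.
At 1/9: a pole of order 1; residue -1171/555.


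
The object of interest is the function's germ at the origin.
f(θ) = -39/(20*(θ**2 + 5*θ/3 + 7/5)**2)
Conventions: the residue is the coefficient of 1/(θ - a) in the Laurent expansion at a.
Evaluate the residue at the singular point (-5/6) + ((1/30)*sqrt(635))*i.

The residue is ((1053/32258)*sqrt(635))*i.

The factor θ**2 + 5*θ/3 + 7/5 splits as (θ - a)(θ - a') with a = (-5/6) + ((1/30)*sqrt(635))*i, a' = (-5/6) - ((1/30)*sqrt(635))*i. At the order-2 pole a set g(θ) = (θ - a)^2*f(θ) = [-39/20] / (θ - a')^2.
Order-2 pole: residue = g'(a); g'((-5/6) + ((1/30)*sqrt(635))*i) = ((1053/32258)*sqrt(635))*i, so the residue is ((1053/32258)*sqrt(635))*i.


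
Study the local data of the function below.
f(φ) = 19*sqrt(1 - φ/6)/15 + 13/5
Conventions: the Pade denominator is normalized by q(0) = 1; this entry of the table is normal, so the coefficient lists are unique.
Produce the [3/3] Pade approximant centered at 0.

The Pade approximant has numerator coefficients [58/15, -41/45, 25/432, -43/51840]; denominator coefficients [1, -5/24, 1/96, -1/13824].

Taylor coefficients needed (expand at 0): a_0 = 58/15, a_1 = -19/180, a_2 = -19/4320, a_3 = -19/51840, a_4 = -19/497664, a_5 = -133/29859840, a_6 = -133/238878720.
Write the denominator as Q(φ) = 1 + q1*φ + q2*φ^2 + q3*φ^3. Requiring Q*f - P = O(φ^7) with deg P <= 3 kills the coefficients of φ^4..φ^6 in Q*f:
  φ^4: a_4 + q1*a_3 + q2*a_2 + q3*a_1 = 0, i.e. -19/497664 + (-19/51840)*q1 + (-19/4320)*q2 + (-19/180)*q3 = 0.
  φ^5: a_5 + q1*a_4 + q2*a_3 + q3*a_2 = 0, i.e. -133/29859840 + (-19/497664)*q1 + (-19/51840)*q2 + (-19/4320)*q3 = 0.
  φ^6: a_6 + q1*a_5 + q2*a_4 + q3*a_3 = 0, i.e. -133/238878720 + (-133/29859840)*q1 + (-19/497664)*q2 + (-19/51840)*q3 = 0.
Solving this linear system: q1 = -5/24, q2 = 1/96, q3 = -1/13824.
The numerator is Q*f truncated at degree 3: P0 = a_0 = 58/15; P1 = a_1 + q1*a_0 = -41/45; P2 = a_2 + q1*a_1 + q2*a_0 = 25/432; P3 = a_3 + q1*a_2 + q2*a_1 + q3*a_0 = -43/51840.


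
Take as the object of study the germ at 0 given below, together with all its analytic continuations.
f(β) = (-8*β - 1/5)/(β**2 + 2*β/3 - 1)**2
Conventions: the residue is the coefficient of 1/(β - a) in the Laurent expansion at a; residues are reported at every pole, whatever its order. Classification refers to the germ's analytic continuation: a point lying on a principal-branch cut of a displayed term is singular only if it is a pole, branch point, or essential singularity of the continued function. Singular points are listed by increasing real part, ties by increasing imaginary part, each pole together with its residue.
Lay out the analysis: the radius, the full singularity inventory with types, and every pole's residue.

Radius of convergence at 0: -1/3 + (1/3)*sqrt(10).
At -1/3 - (1/3)*sqrt(10): a pole of order 2; residue (333/2000)*sqrt(10).
At -1/3 + (1/3)*sqrt(10): a pole of order 2; residue -(333/2000)*sqrt(10).

Denominator factor (β**2 + 2*β/3 - 1)^2: discriminant 40/9, real irrational roots -1/3 + (1/3)*sqrt(10) and -1/3 - (1/3)*sqrt(10); poles of order 2, moduli -1/3 + (1/3)*sqrt(10) and 1/3 + (1/3)*sqrt(10).
The radius of convergence is the smallest modulus among the singular points: -1/3 + (1/3)*sqrt(10).
The factor β**2 + 2*β/3 - 1 splits as (β - a)(β - a') with a = -1/3 - (1/3)*sqrt(10), a' = -1/3 + (1/3)*sqrt(10). At the order-2 pole a set g(β) = (β - a)^2*f(β) = [-8*β - 1/5] / (β - a')^2.
Order-2 pole: residue = g'(a); g'(-1/3 - (1/3)*sqrt(10)) = (333/2000)*sqrt(10), so the residue is (333/2000)*sqrt(10).
The factor β**2 + 2*β/3 - 1 splits as (β - a)(β - a') with a = -1/3 + (1/3)*sqrt(10), a' = -1/3 - (1/3)*sqrt(10). At the order-2 pole a set g(β) = (β - a)^2*f(β) = [-8*β - 1/5] / (β - a')^2.
Order-2 pole: residue = g'(a); g'(-1/3 + (1/3)*sqrt(10)) = -(333/2000)*sqrt(10), so the residue is -(333/2000)*sqrt(10).
List the singular points by increasing real part (a conjugate pair: the negative imaginary part first).


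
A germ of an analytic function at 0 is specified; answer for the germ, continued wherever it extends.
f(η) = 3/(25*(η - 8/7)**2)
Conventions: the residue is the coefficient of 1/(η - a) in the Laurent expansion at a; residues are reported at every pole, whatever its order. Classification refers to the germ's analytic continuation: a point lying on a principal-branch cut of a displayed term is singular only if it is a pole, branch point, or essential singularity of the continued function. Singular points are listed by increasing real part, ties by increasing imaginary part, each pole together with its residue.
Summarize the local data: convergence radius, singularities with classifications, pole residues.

Denominator factor (η - 8/7)^2: pole of order 2 at 8/7, modulus 8/7.
The radius of convergence is the smallest modulus among the singular points: 8/7.
At the order-2 pole 8/7 set g(η) = (η - (8/7))^2*f(η) = 3/25.
Order-2 pole: residue = g'(a); g'(8/7) = 0, so the residue is 0.

Radius of convergence at 0: 8/7.
At 8/7: a pole of order 2; residue 0.


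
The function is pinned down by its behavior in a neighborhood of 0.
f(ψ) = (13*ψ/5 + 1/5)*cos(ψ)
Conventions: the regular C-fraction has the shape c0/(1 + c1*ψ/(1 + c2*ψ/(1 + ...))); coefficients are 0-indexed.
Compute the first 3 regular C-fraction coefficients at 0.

Taylor coefficients (expand at 0): a_0 = 1/5, a_1 = 13/5, a_2 = -1/10.
c0 = a_0 = 1/5. Peel one level at a time: if S = 1 + c*ψ/S' with S'(0) = 1, then c is the ψ-coefficient of S and S' = c*ψ/(S - 1).
S_1 = c0/f = 1 + (-13)*ψ + (339/2)*ψ^2 + ...; c1 = -13.
S_2 = c1*ψ/(S_1 - 1) = 1 + (339/26)*ψ + ...; c2 = 339/26.

The regular C-fraction coefficients are [1/5, -13, 339/26].


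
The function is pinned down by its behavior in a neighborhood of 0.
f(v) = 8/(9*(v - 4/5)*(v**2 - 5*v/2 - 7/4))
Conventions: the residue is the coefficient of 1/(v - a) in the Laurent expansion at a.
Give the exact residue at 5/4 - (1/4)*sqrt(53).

The residue is 400/2799 + (80/16483)*sqrt(53).

The factor v**2 - 5*v/2 - 7/4 splits as (v - a)(v - a') with a = 5/4 - (1/4)*sqrt(53), a' = 5/4 + (1/4)*sqrt(53). At the order-1 pole a set g(v) = (v - a)*f(v) = [8/(9*(v - 4/5))] / (v - a').
Simple pole: residue = g(a) at a = 5/4 - (1/4)*sqrt(53), which is 400/2799 + (80/16483)*sqrt(53).


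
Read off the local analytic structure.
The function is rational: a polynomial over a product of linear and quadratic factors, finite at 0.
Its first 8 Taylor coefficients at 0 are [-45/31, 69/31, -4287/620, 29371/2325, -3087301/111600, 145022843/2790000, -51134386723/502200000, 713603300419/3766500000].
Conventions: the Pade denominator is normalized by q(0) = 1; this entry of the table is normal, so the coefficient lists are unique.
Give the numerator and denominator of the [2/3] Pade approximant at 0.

Taylor coefficients needed (read off): a_0 = -45/31, a_1 = 69/31, a_2 = -4287/620, a_3 = 29371/2325, a_4 = -3087301/111600, a_5 = 145022843/2790000.
Write the denominator as Q(η) = 1 + q1*η + q2*η^2 + q3*η^3. Requiring Q*f - P = O(η^6) with deg P <= 2 kills the coefficients of η^3..η^5 in Q*f:
  η^3: a_3 + q1*a_2 + q2*a_1 + q3*a_0 = 0, i.e. 29371/2325 + (-4287/620)*q1 + (69/31)*q2 + (-45/31)*q3 = 0.
  η^4: a_4 + q1*a_3 + q2*a_2 + q3*a_1 = 0, i.e. -3087301/111600 + (29371/2325)*q1 + (-4287/620)*q2 + (69/31)*q3 = 0.
  η^5: a_5 + q1*a_4 + q2*a_3 + q3*a_2 = 0, i.e. 145022843/2790000 + (-3087301/111600)*q1 + (29371/2325)*q2 + (-4287/620)*q3 = 0.
Solving this linear system: q1 = 43217/21435, q2 = -1542659/1286100, q3 = -58742/21435.
The numerator is Q*f truncated at degree 2: P0 = a_0 = -45/31; P1 = a_1 + q1*a_0 = -31050/44299; P2 = a_2 + q1*a_1 + q2*a_0 = -30375/44299.

The Pade approximant has numerator coefficients [-45/31, -31050/44299, -30375/44299]; denominator coefficients [1, 43217/21435, -1542659/1286100, -58742/21435].


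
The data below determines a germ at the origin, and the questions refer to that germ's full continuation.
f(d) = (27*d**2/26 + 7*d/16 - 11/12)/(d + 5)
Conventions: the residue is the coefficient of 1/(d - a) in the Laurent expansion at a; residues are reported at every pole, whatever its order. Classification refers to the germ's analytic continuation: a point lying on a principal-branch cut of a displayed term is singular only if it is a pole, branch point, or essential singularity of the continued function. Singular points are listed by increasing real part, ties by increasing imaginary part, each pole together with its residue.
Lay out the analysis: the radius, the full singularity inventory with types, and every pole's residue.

Radius of convergence at 0: 5.
At -5: a pole of order 1; residue 14263/624.

Denominator factor (d + 5): pole of order 1 at -5, modulus 5.
The radius of convergence is the smallest modulus among the singular points: 5.
At the order-1 pole -5 set g(d) = (d - (-5))*f(d) = 27*d**2/26 + 7*d/16 - 11/12.
Simple pole: residue = g(a) at a = -5, which is 14263/624.


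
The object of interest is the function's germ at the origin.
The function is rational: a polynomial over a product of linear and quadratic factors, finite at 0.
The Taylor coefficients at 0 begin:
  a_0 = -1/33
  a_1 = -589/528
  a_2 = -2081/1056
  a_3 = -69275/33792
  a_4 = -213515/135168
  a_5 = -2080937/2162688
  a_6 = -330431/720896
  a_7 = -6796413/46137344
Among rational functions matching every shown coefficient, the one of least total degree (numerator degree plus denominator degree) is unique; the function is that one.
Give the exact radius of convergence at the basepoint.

No rational of total degree below 6 reproduces all 8 coefficients; solving the [2/4] Pade equations on them gives f(φ) = (-10*φ**2/11 - 17*φ - 16/33)/(φ**2 - 7*φ/2 + 4)**2, whose expansion matches every shown term.
Denominator factor (φ**2 - 7*φ/2 + 4)^2: discriminant -15/4, complex-conjugate roots (7/4) + ((1/4)*sqrt(15))*i and (7/4) - ((1/4)*sqrt(15))*i; poles of order 2, moduli 2 and 2.
The radius of convergence is the smallest modulus among the singular points: 2.

The radius of convergence is 2.


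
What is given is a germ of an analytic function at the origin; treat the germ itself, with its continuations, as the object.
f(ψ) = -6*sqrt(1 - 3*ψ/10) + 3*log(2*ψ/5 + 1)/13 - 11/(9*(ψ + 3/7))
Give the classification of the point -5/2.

The term (3/13)*log(1 - ψ/(-5/2)) has argument 1 - -5/2/(-5/2) = 0 at -5/2: a logarithmic (infinitely-sheeted) branch point; the remaining terms are analytic or single-valued there.

The point is a logarithmic branch point.


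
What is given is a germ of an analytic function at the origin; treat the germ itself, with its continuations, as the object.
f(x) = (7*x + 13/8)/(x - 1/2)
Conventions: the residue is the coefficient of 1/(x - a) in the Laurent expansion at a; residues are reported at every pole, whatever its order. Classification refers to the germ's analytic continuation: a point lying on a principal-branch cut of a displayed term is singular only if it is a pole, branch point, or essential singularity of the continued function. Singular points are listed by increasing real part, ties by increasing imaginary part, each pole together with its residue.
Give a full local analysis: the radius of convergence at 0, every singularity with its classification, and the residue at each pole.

Denominator factor (x - 1/2): pole of order 1 at 1/2, modulus 1/2.
The radius of convergence is the smallest modulus among the singular points: 1/2.
At the order-1 pole 1/2 set g(x) = (x - (1/2))*f(x) = 7*x + 13/8.
Simple pole: residue = g(a) at a = 1/2, which is 41/8.

Radius of convergence at 0: 1/2.
At 1/2: a pole of order 1; residue 41/8.


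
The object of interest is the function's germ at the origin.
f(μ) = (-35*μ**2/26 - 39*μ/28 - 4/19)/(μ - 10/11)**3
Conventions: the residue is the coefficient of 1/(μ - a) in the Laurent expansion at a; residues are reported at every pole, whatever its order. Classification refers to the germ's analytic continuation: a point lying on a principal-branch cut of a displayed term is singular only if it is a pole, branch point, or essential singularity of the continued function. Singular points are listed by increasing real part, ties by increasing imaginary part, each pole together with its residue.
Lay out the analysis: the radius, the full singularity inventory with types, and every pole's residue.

Radius of convergence at 0: 10/11.
At 10/11: a pole of order 3; residue -35/26.

Denominator factor (μ - 10/11)^3: pole of order 3 at 10/11, modulus 10/11.
The radius of convergence is the smallest modulus among the singular points: 10/11.
At the order-3 pole 10/11 set g(μ) = (μ - (10/11))^3*f(μ) = -35*μ**2/26 - 39*μ/28 - 4/19.
Order-3 pole: residue = g''(a)/2; g''(10/11) = -35/13, so the residue is -35/26.


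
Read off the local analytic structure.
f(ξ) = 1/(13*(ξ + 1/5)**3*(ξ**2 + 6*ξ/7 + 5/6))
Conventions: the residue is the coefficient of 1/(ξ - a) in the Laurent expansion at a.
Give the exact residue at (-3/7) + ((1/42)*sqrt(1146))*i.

The residue is (285311250/5204102189) - ((1756566000/993983518099)*sqrt(1146))*i.

The factor ξ**2 + 6*ξ/7 + 5/6 splits as (ξ - a)(ξ - a') with a = (-3/7) + ((1/42)*sqrt(1146))*i, a' = (-3/7) - ((1/42)*sqrt(1146))*i. At the order-1 pole a set g(ξ) = (ξ - a)*f(ξ) = [1/(13*(ξ + 1/5)**3)] / (ξ - a').
Simple pole: residue = g(a) at a = (-3/7) + ((1/42)*sqrt(1146))*i, which is (285311250/5204102189) - ((1756566000/993983518099)*sqrt(1146))*i.


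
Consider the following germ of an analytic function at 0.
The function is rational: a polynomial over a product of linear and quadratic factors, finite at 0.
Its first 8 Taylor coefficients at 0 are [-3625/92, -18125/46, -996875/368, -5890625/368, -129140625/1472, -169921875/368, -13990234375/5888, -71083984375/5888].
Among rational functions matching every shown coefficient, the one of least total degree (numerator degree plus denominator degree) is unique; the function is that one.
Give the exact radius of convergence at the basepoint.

No rational of total degree below 3 reproduces all 8 coefficients; solving the [0/3] Pade equations on them gives f(d) = 29/(23*(d - 2/5)**2*(d - 1/5)), whose expansion matches every shown term.
Denominator factor (d - 2/5)^2: pole of order 2 at 2/5, modulus 2/5.
Denominator factor (d - 1/5): pole of order 1 at 1/5, modulus 1/5.
The radius of convergence is the smallest modulus among the singular points: 1/5.

The radius of convergence is 1/5.


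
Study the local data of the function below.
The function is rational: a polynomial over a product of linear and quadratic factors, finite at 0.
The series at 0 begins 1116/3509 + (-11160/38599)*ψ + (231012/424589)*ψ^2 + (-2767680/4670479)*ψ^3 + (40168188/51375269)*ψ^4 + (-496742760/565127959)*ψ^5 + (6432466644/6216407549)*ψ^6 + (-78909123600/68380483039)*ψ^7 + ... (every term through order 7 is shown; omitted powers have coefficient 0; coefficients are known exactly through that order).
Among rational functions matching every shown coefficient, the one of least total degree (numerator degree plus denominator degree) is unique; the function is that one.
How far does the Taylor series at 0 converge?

The radius of convergence is 1.

No rational of total degree below 4 reproduces all 8 coefficients; solving the [0/4] Pade equations on them gives f(ψ) = 31/(29*(ψ - 11/6)**2*(ψ + 1)**2), whose expansion matches every shown term.
Denominator factor (ψ + 1)^2: pole of order 2 at -1, modulus 1.
Denominator factor (ψ - 11/6)^2: pole of order 2 at 11/6, modulus 11/6.
The radius of convergence is the smallest modulus among the singular points: 1.


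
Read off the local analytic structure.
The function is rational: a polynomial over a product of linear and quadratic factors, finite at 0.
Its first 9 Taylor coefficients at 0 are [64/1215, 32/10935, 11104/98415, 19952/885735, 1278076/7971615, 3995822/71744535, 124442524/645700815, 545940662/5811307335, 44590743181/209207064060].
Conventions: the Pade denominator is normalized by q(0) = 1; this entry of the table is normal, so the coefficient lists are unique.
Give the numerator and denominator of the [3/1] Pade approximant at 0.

Taylor coefficients needed (read off): a_0 = 64/1215, a_1 = 32/10935, a_2 = 11104/98415, a_3 = 19952/885735, a_4 = 1278076/7971615.
Write the denominator as Q(z) = 1 + q1*z. Requiring Q*f - P = O(z^5) with deg P <= 3 kills the coefficients of z^4..z^4 in Q*f:
  z^4: a_4 + q1*a_3 = 0, i.e. 1278076/7971615 + (19952/885735)*q1 = 0.
Solving this linear system: q1 = -319519/44892.
The numerator is Q*f truncated at degree 3: P0 = a_0 = 64/1215; P1 = a_1 + q1*a_0 = -112720/303021; P2 = a_2 + q1*a_1 = 418168/4545315; P3 = a_3 + q1*a_2 = -6385960/8181567.

The Pade approximant has numerator coefficients [64/1215, -112720/303021, 418168/4545315, -6385960/8181567]; denominator coefficients [1, -319519/44892].


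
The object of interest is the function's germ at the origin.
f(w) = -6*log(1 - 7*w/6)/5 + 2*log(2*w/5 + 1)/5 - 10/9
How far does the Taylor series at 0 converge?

Branch term (2/5)*log(1 - w/(-5/2)): its argument vanishes at w = -5/2, a logarithmic branch point, modulus 5/2.
Branch term (-6/5)*log(1 - w/(6/7)): its argument vanishes at w = 6/7, a logarithmic branch point, modulus 6/7.
The radius of convergence is the smallest modulus among the singular points: 6/7.

The radius of convergence is 6/7.


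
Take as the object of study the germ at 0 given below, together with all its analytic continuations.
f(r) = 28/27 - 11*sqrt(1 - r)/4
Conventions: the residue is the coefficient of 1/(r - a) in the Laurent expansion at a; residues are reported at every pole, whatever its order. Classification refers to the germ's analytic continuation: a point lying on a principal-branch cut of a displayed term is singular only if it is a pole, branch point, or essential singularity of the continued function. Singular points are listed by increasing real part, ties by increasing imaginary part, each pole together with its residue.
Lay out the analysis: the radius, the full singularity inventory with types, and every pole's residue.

Branch term (-11/4)*sqrt(1 - r/(1)): its argument vanishes at r = 1, a square-root branch point, modulus 1.
The radius of convergence is the smallest modulus among the singular points: 1.

Radius of convergence at 0: 1.
At 1: an algebraic (square-root) branch point.


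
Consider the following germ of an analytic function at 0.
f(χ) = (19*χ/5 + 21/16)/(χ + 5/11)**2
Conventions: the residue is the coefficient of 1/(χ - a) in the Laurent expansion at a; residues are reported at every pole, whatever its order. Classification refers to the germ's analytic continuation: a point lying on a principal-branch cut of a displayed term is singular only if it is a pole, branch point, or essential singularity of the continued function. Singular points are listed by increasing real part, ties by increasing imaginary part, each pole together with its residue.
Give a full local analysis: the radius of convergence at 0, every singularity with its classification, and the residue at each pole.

Denominator factor (χ + 5/11)^2: pole of order 2 at -5/11, modulus 5/11.
The radius of convergence is the smallest modulus among the singular points: 5/11.
At the order-2 pole -5/11 set g(χ) = (χ - (-5/11))^2*f(χ) = 19*χ/5 + 21/16.
Order-2 pole: residue = g'(a); g'(-5/11) = 19/5, so the residue is 19/5.

Radius of convergence at 0: 5/11.
At -5/11: a pole of order 2; residue 19/5.
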